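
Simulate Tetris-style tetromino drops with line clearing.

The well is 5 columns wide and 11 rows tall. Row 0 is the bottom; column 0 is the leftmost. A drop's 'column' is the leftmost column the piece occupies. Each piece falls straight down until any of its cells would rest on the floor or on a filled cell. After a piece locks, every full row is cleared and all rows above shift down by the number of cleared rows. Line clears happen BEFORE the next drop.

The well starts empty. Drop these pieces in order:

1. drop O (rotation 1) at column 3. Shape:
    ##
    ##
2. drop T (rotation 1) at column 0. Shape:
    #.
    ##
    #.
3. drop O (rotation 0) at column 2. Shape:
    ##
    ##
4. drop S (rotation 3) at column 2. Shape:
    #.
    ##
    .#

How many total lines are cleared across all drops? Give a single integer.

Answer: 0

Derivation:
Drop 1: O rot1 at col 3 lands with bottom-row=0; cleared 0 line(s) (total 0); column heights now [0 0 0 2 2], max=2
Drop 2: T rot1 at col 0 lands with bottom-row=0; cleared 0 line(s) (total 0); column heights now [3 2 0 2 2], max=3
Drop 3: O rot0 at col 2 lands with bottom-row=2; cleared 0 line(s) (total 0); column heights now [3 2 4 4 2], max=4
Drop 4: S rot3 at col 2 lands with bottom-row=4; cleared 0 line(s) (total 0); column heights now [3 2 7 6 2], max=7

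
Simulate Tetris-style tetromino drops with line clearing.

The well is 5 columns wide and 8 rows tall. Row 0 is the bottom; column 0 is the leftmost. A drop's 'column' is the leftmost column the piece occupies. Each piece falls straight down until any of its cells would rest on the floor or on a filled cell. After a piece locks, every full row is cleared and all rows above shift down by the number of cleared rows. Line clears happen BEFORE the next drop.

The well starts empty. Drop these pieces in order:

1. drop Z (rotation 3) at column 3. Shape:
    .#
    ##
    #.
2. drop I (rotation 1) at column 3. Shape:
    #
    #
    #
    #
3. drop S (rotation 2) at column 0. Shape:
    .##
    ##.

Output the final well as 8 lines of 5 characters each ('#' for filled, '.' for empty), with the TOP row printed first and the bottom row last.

Drop 1: Z rot3 at col 3 lands with bottom-row=0; cleared 0 line(s) (total 0); column heights now [0 0 0 2 3], max=3
Drop 2: I rot1 at col 3 lands with bottom-row=2; cleared 0 line(s) (total 0); column heights now [0 0 0 6 3], max=6
Drop 3: S rot2 at col 0 lands with bottom-row=0; cleared 0 line(s) (total 0); column heights now [1 2 2 6 3], max=6

Answer: .....
.....
...#.
...#.
...#.
...##
.####
##.#.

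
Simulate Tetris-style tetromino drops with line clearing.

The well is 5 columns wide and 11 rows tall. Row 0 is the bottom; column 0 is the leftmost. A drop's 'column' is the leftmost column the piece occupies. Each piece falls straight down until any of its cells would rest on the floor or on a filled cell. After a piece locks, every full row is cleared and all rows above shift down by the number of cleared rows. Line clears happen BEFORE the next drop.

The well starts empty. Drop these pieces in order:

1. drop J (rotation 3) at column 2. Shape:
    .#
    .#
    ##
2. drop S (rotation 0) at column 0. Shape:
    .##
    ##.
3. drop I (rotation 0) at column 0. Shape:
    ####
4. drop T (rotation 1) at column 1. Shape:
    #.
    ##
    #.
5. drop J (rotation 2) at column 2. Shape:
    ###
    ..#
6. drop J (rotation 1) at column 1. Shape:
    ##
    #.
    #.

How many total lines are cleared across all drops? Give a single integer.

Answer: 0

Derivation:
Drop 1: J rot3 at col 2 lands with bottom-row=0; cleared 0 line(s) (total 0); column heights now [0 0 1 3 0], max=3
Drop 2: S rot0 at col 0 lands with bottom-row=0; cleared 0 line(s) (total 0); column heights now [1 2 2 3 0], max=3
Drop 3: I rot0 at col 0 lands with bottom-row=3; cleared 0 line(s) (total 0); column heights now [4 4 4 4 0], max=4
Drop 4: T rot1 at col 1 lands with bottom-row=4; cleared 0 line(s) (total 0); column heights now [4 7 6 4 0], max=7
Drop 5: J rot2 at col 2 lands with bottom-row=5; cleared 0 line(s) (total 0); column heights now [4 7 7 7 7], max=7
Drop 6: J rot1 at col 1 lands with bottom-row=7; cleared 0 line(s) (total 0); column heights now [4 10 10 7 7], max=10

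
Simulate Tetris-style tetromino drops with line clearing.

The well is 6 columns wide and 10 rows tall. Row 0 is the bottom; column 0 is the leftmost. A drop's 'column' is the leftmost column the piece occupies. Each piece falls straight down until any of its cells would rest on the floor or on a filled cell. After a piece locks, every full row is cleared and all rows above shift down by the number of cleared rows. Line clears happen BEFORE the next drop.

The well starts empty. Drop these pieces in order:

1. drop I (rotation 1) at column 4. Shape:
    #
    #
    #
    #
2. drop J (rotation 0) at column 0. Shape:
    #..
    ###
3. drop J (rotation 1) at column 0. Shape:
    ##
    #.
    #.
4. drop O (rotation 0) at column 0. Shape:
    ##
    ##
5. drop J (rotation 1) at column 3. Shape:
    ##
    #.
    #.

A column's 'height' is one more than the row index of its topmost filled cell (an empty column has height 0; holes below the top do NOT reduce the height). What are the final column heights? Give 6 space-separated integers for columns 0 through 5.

Drop 1: I rot1 at col 4 lands with bottom-row=0; cleared 0 line(s) (total 0); column heights now [0 0 0 0 4 0], max=4
Drop 2: J rot0 at col 0 lands with bottom-row=0; cleared 0 line(s) (total 0); column heights now [2 1 1 0 4 0], max=4
Drop 3: J rot1 at col 0 lands with bottom-row=2; cleared 0 line(s) (total 0); column heights now [5 5 1 0 4 0], max=5
Drop 4: O rot0 at col 0 lands with bottom-row=5; cleared 0 line(s) (total 0); column heights now [7 7 1 0 4 0], max=7
Drop 5: J rot1 at col 3 lands with bottom-row=2; cleared 0 line(s) (total 0); column heights now [7 7 1 5 5 0], max=7

Answer: 7 7 1 5 5 0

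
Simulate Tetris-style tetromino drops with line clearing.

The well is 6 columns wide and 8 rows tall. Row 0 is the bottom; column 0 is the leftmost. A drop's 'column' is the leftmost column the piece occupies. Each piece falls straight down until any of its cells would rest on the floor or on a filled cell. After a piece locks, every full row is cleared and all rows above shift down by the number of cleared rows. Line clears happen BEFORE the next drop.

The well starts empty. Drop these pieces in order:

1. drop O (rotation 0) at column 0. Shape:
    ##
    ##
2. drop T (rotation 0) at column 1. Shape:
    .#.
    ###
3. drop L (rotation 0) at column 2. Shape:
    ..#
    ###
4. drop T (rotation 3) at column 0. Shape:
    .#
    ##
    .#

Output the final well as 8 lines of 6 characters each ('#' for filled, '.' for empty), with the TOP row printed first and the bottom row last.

Answer: ......
......
.#..#.
#####.
.##...
.###..
##....
##....

Derivation:
Drop 1: O rot0 at col 0 lands with bottom-row=0; cleared 0 line(s) (total 0); column heights now [2 2 0 0 0 0], max=2
Drop 2: T rot0 at col 1 lands with bottom-row=2; cleared 0 line(s) (total 0); column heights now [2 3 4 3 0 0], max=4
Drop 3: L rot0 at col 2 lands with bottom-row=4; cleared 0 line(s) (total 0); column heights now [2 3 5 5 6 0], max=6
Drop 4: T rot3 at col 0 lands with bottom-row=3; cleared 0 line(s) (total 0); column heights now [5 6 5 5 6 0], max=6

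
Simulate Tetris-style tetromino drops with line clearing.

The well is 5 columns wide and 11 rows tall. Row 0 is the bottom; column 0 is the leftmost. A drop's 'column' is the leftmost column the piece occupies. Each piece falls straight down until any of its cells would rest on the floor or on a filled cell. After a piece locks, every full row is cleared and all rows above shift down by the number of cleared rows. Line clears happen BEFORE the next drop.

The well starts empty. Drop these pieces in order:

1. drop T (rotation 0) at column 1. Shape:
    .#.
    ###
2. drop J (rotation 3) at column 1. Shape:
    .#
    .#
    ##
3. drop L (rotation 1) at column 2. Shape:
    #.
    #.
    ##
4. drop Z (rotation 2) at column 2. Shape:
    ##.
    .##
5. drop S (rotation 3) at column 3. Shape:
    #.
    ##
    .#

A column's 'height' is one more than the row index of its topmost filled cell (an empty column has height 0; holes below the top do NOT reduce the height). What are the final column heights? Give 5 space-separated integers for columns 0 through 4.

Answer: 0 3 9 11 10

Derivation:
Drop 1: T rot0 at col 1 lands with bottom-row=0; cleared 0 line(s) (total 0); column heights now [0 1 2 1 0], max=2
Drop 2: J rot3 at col 1 lands with bottom-row=2; cleared 0 line(s) (total 0); column heights now [0 3 5 1 0], max=5
Drop 3: L rot1 at col 2 lands with bottom-row=5; cleared 0 line(s) (total 0); column heights now [0 3 8 6 0], max=8
Drop 4: Z rot2 at col 2 lands with bottom-row=7; cleared 0 line(s) (total 0); column heights now [0 3 9 9 8], max=9
Drop 5: S rot3 at col 3 lands with bottom-row=8; cleared 0 line(s) (total 0); column heights now [0 3 9 11 10], max=11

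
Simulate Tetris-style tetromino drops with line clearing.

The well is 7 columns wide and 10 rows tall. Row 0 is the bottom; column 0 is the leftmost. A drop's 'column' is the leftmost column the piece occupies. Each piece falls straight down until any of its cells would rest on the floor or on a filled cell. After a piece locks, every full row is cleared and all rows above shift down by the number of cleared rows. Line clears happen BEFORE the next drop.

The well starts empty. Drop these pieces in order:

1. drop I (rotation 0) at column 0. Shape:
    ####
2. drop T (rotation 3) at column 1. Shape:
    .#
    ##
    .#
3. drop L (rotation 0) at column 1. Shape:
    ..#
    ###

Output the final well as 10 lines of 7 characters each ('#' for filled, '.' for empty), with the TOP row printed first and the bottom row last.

Drop 1: I rot0 at col 0 lands with bottom-row=0; cleared 0 line(s) (total 0); column heights now [1 1 1 1 0 0 0], max=1
Drop 2: T rot3 at col 1 lands with bottom-row=1; cleared 0 line(s) (total 0); column heights now [1 3 4 1 0 0 0], max=4
Drop 3: L rot0 at col 1 lands with bottom-row=4; cleared 0 line(s) (total 0); column heights now [1 5 5 6 0 0 0], max=6

Answer: .......
.......
.......
.......
...#...
.###...
..#....
.##....
..#....
####...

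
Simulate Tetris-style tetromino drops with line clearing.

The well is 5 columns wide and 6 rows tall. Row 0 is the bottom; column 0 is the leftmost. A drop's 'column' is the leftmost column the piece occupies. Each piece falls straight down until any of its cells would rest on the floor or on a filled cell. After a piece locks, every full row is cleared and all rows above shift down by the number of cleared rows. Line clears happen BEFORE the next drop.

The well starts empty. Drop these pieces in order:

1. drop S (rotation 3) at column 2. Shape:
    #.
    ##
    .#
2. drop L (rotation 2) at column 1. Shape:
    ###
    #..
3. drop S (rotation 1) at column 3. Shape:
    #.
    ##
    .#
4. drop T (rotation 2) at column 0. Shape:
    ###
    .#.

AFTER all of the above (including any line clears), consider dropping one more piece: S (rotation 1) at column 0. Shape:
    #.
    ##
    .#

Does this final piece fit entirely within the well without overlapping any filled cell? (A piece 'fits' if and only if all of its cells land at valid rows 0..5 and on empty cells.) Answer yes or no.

Answer: no

Derivation:
Drop 1: S rot3 at col 2 lands with bottom-row=0; cleared 0 line(s) (total 0); column heights now [0 0 3 2 0], max=3
Drop 2: L rot2 at col 1 lands with bottom-row=2; cleared 0 line(s) (total 0); column heights now [0 4 4 4 0], max=4
Drop 3: S rot1 at col 3 lands with bottom-row=3; cleared 0 line(s) (total 0); column heights now [0 4 4 6 5], max=6
Drop 4: T rot2 at col 0 lands with bottom-row=4; cleared 0 line(s) (total 0); column heights now [6 6 6 6 5], max=6
Test piece S rot1 at col 0 (width 2): heights before test = [6 6 6 6 5]; fits = False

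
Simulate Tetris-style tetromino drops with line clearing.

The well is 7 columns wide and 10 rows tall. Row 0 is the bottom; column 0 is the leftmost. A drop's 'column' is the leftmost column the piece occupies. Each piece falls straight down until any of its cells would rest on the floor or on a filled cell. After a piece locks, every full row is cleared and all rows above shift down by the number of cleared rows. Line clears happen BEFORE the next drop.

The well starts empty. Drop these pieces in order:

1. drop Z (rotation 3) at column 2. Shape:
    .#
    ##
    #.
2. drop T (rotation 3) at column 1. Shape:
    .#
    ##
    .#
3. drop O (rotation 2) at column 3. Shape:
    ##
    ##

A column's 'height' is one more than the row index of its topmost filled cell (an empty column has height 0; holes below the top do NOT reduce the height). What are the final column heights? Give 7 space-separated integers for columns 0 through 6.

Drop 1: Z rot3 at col 2 lands with bottom-row=0; cleared 0 line(s) (total 0); column heights now [0 0 2 3 0 0 0], max=3
Drop 2: T rot3 at col 1 lands with bottom-row=2; cleared 0 line(s) (total 0); column heights now [0 4 5 3 0 0 0], max=5
Drop 3: O rot2 at col 3 lands with bottom-row=3; cleared 0 line(s) (total 0); column heights now [0 4 5 5 5 0 0], max=5

Answer: 0 4 5 5 5 0 0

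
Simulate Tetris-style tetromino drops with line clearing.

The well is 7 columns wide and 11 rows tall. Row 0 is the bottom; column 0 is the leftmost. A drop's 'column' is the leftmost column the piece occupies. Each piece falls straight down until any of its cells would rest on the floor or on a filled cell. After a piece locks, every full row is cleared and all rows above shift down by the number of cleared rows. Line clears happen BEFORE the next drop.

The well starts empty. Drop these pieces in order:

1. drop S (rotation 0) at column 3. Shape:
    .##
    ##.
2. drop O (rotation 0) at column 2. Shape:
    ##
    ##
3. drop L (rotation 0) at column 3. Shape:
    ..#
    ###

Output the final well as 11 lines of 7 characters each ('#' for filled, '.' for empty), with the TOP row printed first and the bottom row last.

Drop 1: S rot0 at col 3 lands with bottom-row=0; cleared 0 line(s) (total 0); column heights now [0 0 0 1 2 2 0], max=2
Drop 2: O rot0 at col 2 lands with bottom-row=1; cleared 0 line(s) (total 0); column heights now [0 0 3 3 2 2 0], max=3
Drop 3: L rot0 at col 3 lands with bottom-row=3; cleared 0 line(s) (total 0); column heights now [0 0 3 4 4 5 0], max=5

Answer: .......
.......
.......
.......
.......
.......
.....#.
...###.
..##...
..####.
...##..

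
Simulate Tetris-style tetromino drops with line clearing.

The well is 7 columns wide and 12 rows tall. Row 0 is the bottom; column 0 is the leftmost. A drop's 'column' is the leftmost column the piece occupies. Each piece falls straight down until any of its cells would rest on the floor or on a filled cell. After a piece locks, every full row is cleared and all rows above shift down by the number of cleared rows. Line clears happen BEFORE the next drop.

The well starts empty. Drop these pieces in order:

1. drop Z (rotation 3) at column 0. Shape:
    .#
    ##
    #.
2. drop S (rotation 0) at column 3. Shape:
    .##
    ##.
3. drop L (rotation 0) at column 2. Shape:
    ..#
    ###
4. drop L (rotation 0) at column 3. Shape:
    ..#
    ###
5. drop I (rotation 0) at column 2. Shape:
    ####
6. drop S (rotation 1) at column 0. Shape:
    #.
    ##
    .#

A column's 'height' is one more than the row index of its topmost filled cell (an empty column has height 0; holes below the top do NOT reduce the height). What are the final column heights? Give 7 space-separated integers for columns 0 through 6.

Drop 1: Z rot3 at col 0 lands with bottom-row=0; cleared 0 line(s) (total 0); column heights now [2 3 0 0 0 0 0], max=3
Drop 2: S rot0 at col 3 lands with bottom-row=0; cleared 0 line(s) (total 0); column heights now [2 3 0 1 2 2 0], max=3
Drop 3: L rot0 at col 2 lands with bottom-row=2; cleared 0 line(s) (total 0); column heights now [2 3 3 3 4 2 0], max=4
Drop 4: L rot0 at col 3 lands with bottom-row=4; cleared 0 line(s) (total 0); column heights now [2 3 3 5 5 6 0], max=6
Drop 5: I rot0 at col 2 lands with bottom-row=6; cleared 0 line(s) (total 0); column heights now [2 3 7 7 7 7 0], max=7
Drop 6: S rot1 at col 0 lands with bottom-row=3; cleared 0 line(s) (total 0); column heights now [6 5 7 7 7 7 0], max=7

Answer: 6 5 7 7 7 7 0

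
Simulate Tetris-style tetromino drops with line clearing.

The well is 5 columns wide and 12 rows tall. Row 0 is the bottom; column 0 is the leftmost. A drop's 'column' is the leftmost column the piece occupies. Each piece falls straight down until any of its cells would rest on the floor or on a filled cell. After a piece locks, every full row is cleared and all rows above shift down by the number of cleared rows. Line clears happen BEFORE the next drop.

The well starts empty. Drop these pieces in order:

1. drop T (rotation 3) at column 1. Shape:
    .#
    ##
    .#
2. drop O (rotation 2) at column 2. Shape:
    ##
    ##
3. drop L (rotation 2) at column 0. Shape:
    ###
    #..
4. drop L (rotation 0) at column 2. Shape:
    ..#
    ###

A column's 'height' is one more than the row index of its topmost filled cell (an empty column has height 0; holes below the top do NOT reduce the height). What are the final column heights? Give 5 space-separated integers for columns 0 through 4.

Drop 1: T rot3 at col 1 lands with bottom-row=0; cleared 0 line(s) (total 0); column heights now [0 2 3 0 0], max=3
Drop 2: O rot2 at col 2 lands with bottom-row=3; cleared 0 line(s) (total 0); column heights now [0 2 5 5 0], max=5
Drop 3: L rot2 at col 0 lands with bottom-row=4; cleared 0 line(s) (total 0); column heights now [6 6 6 5 0], max=6
Drop 4: L rot0 at col 2 lands with bottom-row=6; cleared 0 line(s) (total 0); column heights now [6 6 7 7 8], max=8

Answer: 6 6 7 7 8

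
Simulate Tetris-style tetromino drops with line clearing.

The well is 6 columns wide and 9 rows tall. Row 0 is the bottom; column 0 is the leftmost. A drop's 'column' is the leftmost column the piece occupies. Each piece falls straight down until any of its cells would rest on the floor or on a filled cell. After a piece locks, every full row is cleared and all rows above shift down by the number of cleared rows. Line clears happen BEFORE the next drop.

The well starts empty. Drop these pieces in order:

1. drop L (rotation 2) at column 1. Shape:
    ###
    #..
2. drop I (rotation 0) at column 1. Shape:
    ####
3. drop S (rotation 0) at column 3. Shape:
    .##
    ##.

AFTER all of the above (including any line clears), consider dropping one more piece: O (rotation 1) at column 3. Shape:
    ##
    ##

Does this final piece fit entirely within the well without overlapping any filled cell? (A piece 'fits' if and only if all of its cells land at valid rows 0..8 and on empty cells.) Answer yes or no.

Answer: yes

Derivation:
Drop 1: L rot2 at col 1 lands with bottom-row=0; cleared 0 line(s) (total 0); column heights now [0 2 2 2 0 0], max=2
Drop 2: I rot0 at col 1 lands with bottom-row=2; cleared 0 line(s) (total 0); column heights now [0 3 3 3 3 0], max=3
Drop 3: S rot0 at col 3 lands with bottom-row=3; cleared 0 line(s) (total 0); column heights now [0 3 3 4 5 5], max=5
Test piece O rot1 at col 3 (width 2): heights before test = [0 3 3 4 5 5]; fits = True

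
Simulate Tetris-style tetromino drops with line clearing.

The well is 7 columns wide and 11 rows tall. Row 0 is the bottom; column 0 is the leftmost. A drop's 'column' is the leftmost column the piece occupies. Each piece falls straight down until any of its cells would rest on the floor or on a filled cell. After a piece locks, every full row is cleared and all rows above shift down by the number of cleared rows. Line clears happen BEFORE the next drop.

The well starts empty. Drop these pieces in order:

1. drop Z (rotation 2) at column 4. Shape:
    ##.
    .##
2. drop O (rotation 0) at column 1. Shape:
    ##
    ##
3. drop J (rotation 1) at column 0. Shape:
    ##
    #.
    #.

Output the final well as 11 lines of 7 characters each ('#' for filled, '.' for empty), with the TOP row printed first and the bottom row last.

Answer: .......
.......
.......
.......
.......
.......
.......
.......
##.....
###.##.
###..##

Derivation:
Drop 1: Z rot2 at col 4 lands with bottom-row=0; cleared 0 line(s) (total 0); column heights now [0 0 0 0 2 2 1], max=2
Drop 2: O rot0 at col 1 lands with bottom-row=0; cleared 0 line(s) (total 0); column heights now [0 2 2 0 2 2 1], max=2
Drop 3: J rot1 at col 0 lands with bottom-row=0; cleared 0 line(s) (total 0); column heights now [3 3 2 0 2 2 1], max=3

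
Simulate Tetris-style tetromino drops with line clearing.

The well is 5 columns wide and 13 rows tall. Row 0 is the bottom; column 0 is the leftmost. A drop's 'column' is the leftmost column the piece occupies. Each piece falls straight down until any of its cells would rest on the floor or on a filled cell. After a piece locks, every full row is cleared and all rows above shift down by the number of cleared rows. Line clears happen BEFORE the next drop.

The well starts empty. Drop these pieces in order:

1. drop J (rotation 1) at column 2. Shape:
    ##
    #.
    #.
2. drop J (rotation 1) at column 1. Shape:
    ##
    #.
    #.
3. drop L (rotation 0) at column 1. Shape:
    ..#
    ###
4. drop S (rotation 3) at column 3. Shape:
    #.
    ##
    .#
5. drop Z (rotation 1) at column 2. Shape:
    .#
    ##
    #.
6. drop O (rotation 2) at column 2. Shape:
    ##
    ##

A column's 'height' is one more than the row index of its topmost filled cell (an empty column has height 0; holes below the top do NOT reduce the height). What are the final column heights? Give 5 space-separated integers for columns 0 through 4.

Drop 1: J rot1 at col 2 lands with bottom-row=0; cleared 0 line(s) (total 0); column heights now [0 0 3 3 0], max=3
Drop 2: J rot1 at col 1 lands with bottom-row=1; cleared 0 line(s) (total 0); column heights now [0 4 4 3 0], max=4
Drop 3: L rot0 at col 1 lands with bottom-row=4; cleared 0 line(s) (total 0); column heights now [0 5 5 6 0], max=6
Drop 4: S rot3 at col 3 lands with bottom-row=5; cleared 0 line(s) (total 0); column heights now [0 5 5 8 7], max=8
Drop 5: Z rot1 at col 2 lands with bottom-row=7; cleared 0 line(s) (total 0); column heights now [0 5 9 10 7], max=10
Drop 6: O rot2 at col 2 lands with bottom-row=10; cleared 0 line(s) (total 0); column heights now [0 5 12 12 7], max=12

Answer: 0 5 12 12 7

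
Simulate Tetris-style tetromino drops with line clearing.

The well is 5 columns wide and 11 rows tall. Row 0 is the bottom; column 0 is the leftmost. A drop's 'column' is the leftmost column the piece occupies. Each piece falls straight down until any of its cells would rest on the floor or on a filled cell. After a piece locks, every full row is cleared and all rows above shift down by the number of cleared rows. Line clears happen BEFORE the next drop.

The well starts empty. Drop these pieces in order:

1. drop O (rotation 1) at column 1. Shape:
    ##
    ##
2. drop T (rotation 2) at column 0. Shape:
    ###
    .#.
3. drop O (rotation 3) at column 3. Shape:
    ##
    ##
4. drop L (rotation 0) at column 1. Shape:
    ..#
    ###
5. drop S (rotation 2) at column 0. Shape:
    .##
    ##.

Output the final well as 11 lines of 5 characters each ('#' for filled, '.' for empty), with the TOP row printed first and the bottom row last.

Answer: .....
.....
.....
.....
.##..
##.#.
.###.
###..
.#...
.####
.####

Derivation:
Drop 1: O rot1 at col 1 lands with bottom-row=0; cleared 0 line(s) (total 0); column heights now [0 2 2 0 0], max=2
Drop 2: T rot2 at col 0 lands with bottom-row=2; cleared 0 line(s) (total 0); column heights now [4 4 4 0 0], max=4
Drop 3: O rot3 at col 3 lands with bottom-row=0; cleared 0 line(s) (total 0); column heights now [4 4 4 2 2], max=4
Drop 4: L rot0 at col 1 lands with bottom-row=4; cleared 0 line(s) (total 0); column heights now [4 5 5 6 2], max=6
Drop 5: S rot2 at col 0 lands with bottom-row=5; cleared 0 line(s) (total 0); column heights now [6 7 7 6 2], max=7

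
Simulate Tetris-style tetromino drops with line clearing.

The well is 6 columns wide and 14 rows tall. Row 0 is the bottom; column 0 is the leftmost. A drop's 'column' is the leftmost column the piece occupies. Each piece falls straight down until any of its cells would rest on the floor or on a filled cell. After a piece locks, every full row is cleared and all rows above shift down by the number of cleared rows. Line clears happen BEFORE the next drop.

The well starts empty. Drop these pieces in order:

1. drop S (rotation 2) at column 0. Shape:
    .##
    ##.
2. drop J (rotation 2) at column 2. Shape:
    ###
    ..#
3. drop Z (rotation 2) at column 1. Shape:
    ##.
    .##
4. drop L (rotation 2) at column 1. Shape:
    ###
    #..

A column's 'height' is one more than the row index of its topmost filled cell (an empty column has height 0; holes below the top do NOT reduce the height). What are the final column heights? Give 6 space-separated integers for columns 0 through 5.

Answer: 1 7 7 7 3 0

Derivation:
Drop 1: S rot2 at col 0 lands with bottom-row=0; cleared 0 line(s) (total 0); column heights now [1 2 2 0 0 0], max=2
Drop 2: J rot2 at col 2 lands with bottom-row=1; cleared 0 line(s) (total 0); column heights now [1 2 3 3 3 0], max=3
Drop 3: Z rot2 at col 1 lands with bottom-row=3; cleared 0 line(s) (total 0); column heights now [1 5 5 4 3 0], max=5
Drop 4: L rot2 at col 1 lands with bottom-row=5; cleared 0 line(s) (total 0); column heights now [1 7 7 7 3 0], max=7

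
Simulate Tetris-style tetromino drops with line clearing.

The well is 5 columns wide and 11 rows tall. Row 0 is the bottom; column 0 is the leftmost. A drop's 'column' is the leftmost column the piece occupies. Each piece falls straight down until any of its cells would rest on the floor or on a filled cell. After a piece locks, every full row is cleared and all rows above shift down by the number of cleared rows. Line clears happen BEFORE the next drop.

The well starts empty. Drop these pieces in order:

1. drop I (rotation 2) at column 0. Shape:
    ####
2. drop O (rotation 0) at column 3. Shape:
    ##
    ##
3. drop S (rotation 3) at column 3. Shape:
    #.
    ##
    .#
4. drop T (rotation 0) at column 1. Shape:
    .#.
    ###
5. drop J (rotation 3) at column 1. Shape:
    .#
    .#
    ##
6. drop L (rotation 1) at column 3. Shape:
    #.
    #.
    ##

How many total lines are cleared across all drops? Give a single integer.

Answer: 0

Derivation:
Drop 1: I rot2 at col 0 lands with bottom-row=0; cleared 0 line(s) (total 0); column heights now [1 1 1 1 0], max=1
Drop 2: O rot0 at col 3 lands with bottom-row=1; cleared 0 line(s) (total 0); column heights now [1 1 1 3 3], max=3
Drop 3: S rot3 at col 3 lands with bottom-row=3; cleared 0 line(s) (total 0); column heights now [1 1 1 6 5], max=6
Drop 4: T rot0 at col 1 lands with bottom-row=6; cleared 0 line(s) (total 0); column heights now [1 7 8 7 5], max=8
Drop 5: J rot3 at col 1 lands with bottom-row=8; cleared 0 line(s) (total 0); column heights now [1 9 11 7 5], max=11
Drop 6: L rot1 at col 3 lands with bottom-row=7; cleared 0 line(s) (total 0); column heights now [1 9 11 10 8], max=11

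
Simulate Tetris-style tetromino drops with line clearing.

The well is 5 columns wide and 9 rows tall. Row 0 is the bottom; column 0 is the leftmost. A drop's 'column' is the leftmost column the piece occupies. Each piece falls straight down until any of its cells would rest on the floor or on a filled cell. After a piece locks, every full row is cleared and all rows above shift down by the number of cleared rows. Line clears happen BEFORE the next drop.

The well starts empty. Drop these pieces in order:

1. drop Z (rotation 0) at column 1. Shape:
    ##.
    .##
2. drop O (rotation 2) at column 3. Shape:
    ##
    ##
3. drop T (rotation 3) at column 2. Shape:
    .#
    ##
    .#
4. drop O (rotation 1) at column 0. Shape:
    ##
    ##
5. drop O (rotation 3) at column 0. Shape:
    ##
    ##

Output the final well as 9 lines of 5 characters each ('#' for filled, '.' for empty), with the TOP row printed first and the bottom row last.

Drop 1: Z rot0 at col 1 lands with bottom-row=0; cleared 0 line(s) (total 0); column heights now [0 2 2 1 0], max=2
Drop 2: O rot2 at col 3 lands with bottom-row=1; cleared 0 line(s) (total 0); column heights now [0 2 2 3 3], max=3
Drop 3: T rot3 at col 2 lands with bottom-row=3; cleared 0 line(s) (total 0); column heights now [0 2 5 6 3], max=6
Drop 4: O rot1 at col 0 lands with bottom-row=2; cleared 0 line(s) (total 0); column heights now [4 4 5 6 3], max=6
Drop 5: O rot3 at col 0 lands with bottom-row=4; cleared 0 line(s) (total 0); column heights now [6 6 5 6 3], max=6

Answer: .....
.....
.....
##.#.
####.
##.#.
##.##
.####
..##.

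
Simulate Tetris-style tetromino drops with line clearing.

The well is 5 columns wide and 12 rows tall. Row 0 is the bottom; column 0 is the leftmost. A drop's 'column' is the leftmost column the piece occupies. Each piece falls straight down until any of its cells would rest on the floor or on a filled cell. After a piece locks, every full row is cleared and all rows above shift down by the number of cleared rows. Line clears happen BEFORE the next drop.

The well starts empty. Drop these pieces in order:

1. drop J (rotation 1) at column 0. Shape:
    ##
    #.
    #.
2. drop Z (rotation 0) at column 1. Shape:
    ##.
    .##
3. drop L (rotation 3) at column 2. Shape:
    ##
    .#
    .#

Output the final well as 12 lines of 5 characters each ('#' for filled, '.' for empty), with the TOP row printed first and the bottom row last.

Answer: .....
.....
.....
.....
.....
.....
..##.
...#.
.###.
####.
#....
#....

Derivation:
Drop 1: J rot1 at col 0 lands with bottom-row=0; cleared 0 line(s) (total 0); column heights now [3 3 0 0 0], max=3
Drop 2: Z rot0 at col 1 lands with bottom-row=2; cleared 0 line(s) (total 0); column heights now [3 4 4 3 0], max=4
Drop 3: L rot3 at col 2 lands with bottom-row=3; cleared 0 line(s) (total 0); column heights now [3 4 6 6 0], max=6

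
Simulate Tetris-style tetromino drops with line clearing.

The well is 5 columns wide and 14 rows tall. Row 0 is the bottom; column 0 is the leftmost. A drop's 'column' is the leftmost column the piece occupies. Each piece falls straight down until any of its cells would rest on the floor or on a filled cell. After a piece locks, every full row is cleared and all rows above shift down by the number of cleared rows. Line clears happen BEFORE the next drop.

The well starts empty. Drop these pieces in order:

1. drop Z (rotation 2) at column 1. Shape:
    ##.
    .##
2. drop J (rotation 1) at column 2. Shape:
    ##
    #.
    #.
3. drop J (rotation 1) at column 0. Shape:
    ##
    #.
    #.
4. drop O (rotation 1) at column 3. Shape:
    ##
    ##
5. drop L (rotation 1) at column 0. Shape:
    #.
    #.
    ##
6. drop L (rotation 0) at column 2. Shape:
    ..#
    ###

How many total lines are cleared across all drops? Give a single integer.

Answer: 0

Derivation:
Drop 1: Z rot2 at col 1 lands with bottom-row=0; cleared 0 line(s) (total 0); column heights now [0 2 2 1 0], max=2
Drop 2: J rot1 at col 2 lands with bottom-row=2; cleared 0 line(s) (total 0); column heights now [0 2 5 5 0], max=5
Drop 3: J rot1 at col 0 lands with bottom-row=0; cleared 0 line(s) (total 0); column heights now [3 3 5 5 0], max=5
Drop 4: O rot1 at col 3 lands with bottom-row=5; cleared 0 line(s) (total 0); column heights now [3 3 5 7 7], max=7
Drop 5: L rot1 at col 0 lands with bottom-row=3; cleared 0 line(s) (total 0); column heights now [6 4 5 7 7], max=7
Drop 6: L rot0 at col 2 lands with bottom-row=7; cleared 0 line(s) (total 0); column heights now [6 4 8 8 9], max=9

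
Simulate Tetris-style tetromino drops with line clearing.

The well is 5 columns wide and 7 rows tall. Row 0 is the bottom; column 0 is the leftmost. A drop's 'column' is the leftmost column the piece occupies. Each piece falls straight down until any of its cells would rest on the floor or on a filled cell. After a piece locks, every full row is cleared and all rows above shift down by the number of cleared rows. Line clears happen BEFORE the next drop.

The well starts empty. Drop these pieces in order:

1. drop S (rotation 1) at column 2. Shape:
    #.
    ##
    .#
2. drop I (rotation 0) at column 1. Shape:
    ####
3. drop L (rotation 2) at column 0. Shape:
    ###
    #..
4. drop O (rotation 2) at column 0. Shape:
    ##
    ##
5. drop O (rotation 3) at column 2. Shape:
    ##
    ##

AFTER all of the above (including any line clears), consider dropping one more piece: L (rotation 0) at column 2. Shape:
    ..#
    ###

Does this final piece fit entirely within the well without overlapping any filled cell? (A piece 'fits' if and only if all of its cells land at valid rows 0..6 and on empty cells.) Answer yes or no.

Answer: no

Derivation:
Drop 1: S rot1 at col 2 lands with bottom-row=0; cleared 0 line(s) (total 0); column heights now [0 0 3 2 0], max=3
Drop 2: I rot0 at col 1 lands with bottom-row=3; cleared 0 line(s) (total 0); column heights now [0 4 4 4 4], max=4
Drop 3: L rot2 at col 0 lands with bottom-row=3; cleared 1 line(s) (total 1); column heights now [4 4 4 2 0], max=4
Drop 4: O rot2 at col 0 lands with bottom-row=4; cleared 0 line(s) (total 1); column heights now [6 6 4 2 0], max=6
Drop 5: O rot3 at col 2 lands with bottom-row=4; cleared 0 line(s) (total 1); column heights now [6 6 6 6 0], max=6
Test piece L rot0 at col 2 (width 3): heights before test = [6 6 6 6 0]; fits = False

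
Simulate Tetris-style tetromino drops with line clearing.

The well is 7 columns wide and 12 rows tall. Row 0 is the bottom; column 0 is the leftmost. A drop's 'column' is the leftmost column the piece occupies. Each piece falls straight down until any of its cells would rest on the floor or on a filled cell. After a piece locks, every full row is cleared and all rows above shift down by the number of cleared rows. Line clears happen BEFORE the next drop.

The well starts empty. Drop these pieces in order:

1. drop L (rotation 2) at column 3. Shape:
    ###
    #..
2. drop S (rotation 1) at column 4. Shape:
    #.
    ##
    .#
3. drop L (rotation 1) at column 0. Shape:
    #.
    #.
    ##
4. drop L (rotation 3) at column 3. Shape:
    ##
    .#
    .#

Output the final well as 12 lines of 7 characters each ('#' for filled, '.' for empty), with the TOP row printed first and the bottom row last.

Answer: .......
.......
.......
.......
...##..
....#..
....#..
....#..
....##.
#....#.
#..###.
##.#...

Derivation:
Drop 1: L rot2 at col 3 lands with bottom-row=0; cleared 0 line(s) (total 0); column heights now [0 0 0 2 2 2 0], max=2
Drop 2: S rot1 at col 4 lands with bottom-row=2; cleared 0 line(s) (total 0); column heights now [0 0 0 2 5 4 0], max=5
Drop 3: L rot1 at col 0 lands with bottom-row=0; cleared 0 line(s) (total 0); column heights now [3 1 0 2 5 4 0], max=5
Drop 4: L rot3 at col 3 lands with bottom-row=5; cleared 0 line(s) (total 0); column heights now [3 1 0 8 8 4 0], max=8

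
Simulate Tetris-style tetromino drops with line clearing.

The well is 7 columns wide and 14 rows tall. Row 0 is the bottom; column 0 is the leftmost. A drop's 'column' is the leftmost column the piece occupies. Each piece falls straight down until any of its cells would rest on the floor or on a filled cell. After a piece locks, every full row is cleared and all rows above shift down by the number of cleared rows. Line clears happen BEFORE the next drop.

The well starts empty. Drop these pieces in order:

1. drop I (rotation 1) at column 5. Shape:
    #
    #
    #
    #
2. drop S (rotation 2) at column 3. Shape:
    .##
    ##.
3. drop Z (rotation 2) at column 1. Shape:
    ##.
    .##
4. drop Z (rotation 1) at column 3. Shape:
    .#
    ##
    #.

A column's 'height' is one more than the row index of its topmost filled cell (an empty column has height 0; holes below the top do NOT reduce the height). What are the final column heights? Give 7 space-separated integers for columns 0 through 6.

Answer: 0 6 6 7 8 5 0

Derivation:
Drop 1: I rot1 at col 5 lands with bottom-row=0; cleared 0 line(s) (total 0); column heights now [0 0 0 0 0 4 0], max=4
Drop 2: S rot2 at col 3 lands with bottom-row=3; cleared 0 line(s) (total 0); column heights now [0 0 0 4 5 5 0], max=5
Drop 3: Z rot2 at col 1 lands with bottom-row=4; cleared 0 line(s) (total 0); column heights now [0 6 6 5 5 5 0], max=6
Drop 4: Z rot1 at col 3 lands with bottom-row=5; cleared 0 line(s) (total 0); column heights now [0 6 6 7 8 5 0], max=8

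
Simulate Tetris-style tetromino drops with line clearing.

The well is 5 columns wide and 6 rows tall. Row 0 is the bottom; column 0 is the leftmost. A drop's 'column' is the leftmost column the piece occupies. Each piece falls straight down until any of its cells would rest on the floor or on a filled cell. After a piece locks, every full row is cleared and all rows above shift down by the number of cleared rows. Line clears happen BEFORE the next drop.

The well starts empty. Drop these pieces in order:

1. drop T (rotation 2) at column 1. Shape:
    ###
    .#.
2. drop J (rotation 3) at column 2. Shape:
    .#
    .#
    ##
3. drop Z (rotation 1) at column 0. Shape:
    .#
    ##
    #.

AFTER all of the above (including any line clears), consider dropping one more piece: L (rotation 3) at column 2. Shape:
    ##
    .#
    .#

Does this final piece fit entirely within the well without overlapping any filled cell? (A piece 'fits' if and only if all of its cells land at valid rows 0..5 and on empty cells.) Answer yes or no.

Answer: no

Derivation:
Drop 1: T rot2 at col 1 lands with bottom-row=0; cleared 0 line(s) (total 0); column heights now [0 2 2 2 0], max=2
Drop 2: J rot3 at col 2 lands with bottom-row=2; cleared 0 line(s) (total 0); column heights now [0 2 3 5 0], max=5
Drop 3: Z rot1 at col 0 lands with bottom-row=1; cleared 0 line(s) (total 0); column heights now [3 4 3 5 0], max=5
Test piece L rot3 at col 2 (width 2): heights before test = [3 4 3 5 0]; fits = False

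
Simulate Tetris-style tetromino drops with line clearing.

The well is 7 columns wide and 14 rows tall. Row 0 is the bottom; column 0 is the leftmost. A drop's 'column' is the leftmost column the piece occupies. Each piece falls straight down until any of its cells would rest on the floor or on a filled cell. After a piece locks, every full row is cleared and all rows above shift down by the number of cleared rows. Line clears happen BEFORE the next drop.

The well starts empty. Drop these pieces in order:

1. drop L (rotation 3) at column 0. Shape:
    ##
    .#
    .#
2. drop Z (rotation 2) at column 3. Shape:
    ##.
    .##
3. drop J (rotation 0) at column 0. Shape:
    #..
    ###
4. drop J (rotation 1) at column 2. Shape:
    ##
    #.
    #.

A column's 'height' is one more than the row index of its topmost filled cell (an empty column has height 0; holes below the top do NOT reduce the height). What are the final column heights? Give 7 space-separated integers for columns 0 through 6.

Answer: 5 4 7 7 2 1 0

Derivation:
Drop 1: L rot3 at col 0 lands with bottom-row=0; cleared 0 line(s) (total 0); column heights now [3 3 0 0 0 0 0], max=3
Drop 2: Z rot2 at col 3 lands with bottom-row=0; cleared 0 line(s) (total 0); column heights now [3 3 0 2 2 1 0], max=3
Drop 3: J rot0 at col 0 lands with bottom-row=3; cleared 0 line(s) (total 0); column heights now [5 4 4 2 2 1 0], max=5
Drop 4: J rot1 at col 2 lands with bottom-row=4; cleared 0 line(s) (total 0); column heights now [5 4 7 7 2 1 0], max=7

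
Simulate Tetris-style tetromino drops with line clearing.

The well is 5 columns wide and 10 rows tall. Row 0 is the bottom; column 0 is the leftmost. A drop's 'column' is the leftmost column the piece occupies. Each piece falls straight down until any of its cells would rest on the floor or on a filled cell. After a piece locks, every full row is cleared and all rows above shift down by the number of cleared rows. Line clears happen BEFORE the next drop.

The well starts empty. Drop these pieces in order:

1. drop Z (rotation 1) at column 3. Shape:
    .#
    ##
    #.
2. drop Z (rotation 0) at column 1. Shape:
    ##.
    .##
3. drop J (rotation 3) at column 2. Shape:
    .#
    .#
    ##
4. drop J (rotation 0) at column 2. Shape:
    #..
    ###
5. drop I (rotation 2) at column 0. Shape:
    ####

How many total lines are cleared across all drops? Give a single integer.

Drop 1: Z rot1 at col 3 lands with bottom-row=0; cleared 0 line(s) (total 0); column heights now [0 0 0 2 3], max=3
Drop 2: Z rot0 at col 1 lands with bottom-row=2; cleared 0 line(s) (total 0); column heights now [0 4 4 3 3], max=4
Drop 3: J rot3 at col 2 lands with bottom-row=4; cleared 0 line(s) (total 0); column heights now [0 4 5 7 3], max=7
Drop 4: J rot0 at col 2 lands with bottom-row=7; cleared 0 line(s) (total 0); column heights now [0 4 9 8 8], max=9
Drop 5: I rot2 at col 0 lands with bottom-row=9; cleared 0 line(s) (total 0); column heights now [10 10 10 10 8], max=10

Answer: 0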